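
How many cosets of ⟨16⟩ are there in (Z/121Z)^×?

Since 16 ∈ (Z/121Z)^×, its order divides φ(121) = φ(11^2) = 11·(11−1) = 110 = 2 · 5 · 11.
Divisors of 110: 1, 2, 5, 10, 11, 22, 55, 110.
Check 16^d mod 121 for each divisor in increasing order:
16^1 ≡ 16
16^2 ≡ 14
16^5 ≡ 111
16^10 ≡ 100
16^11 ≡ 27
16^22 ≡ 3
16^55 ≡ 1
The order of 16 is 55, so the subgroup it generates has 55 elements.
[(Z/121Z)^× : ⟨16⟩] = 110/55 = 2.

2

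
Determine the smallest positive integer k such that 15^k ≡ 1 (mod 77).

5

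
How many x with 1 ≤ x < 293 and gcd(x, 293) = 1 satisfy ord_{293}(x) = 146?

72

φ(293) = 293 − 1 = 292 = 2^2 · 73.
In a cyclic group of order 292, there are φ(d) elements of order d for each divisor d of 292, and zero for non-divisors.
146 = 2 · 73 divides 292, and φ(146) = 72.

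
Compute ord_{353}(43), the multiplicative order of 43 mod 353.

176

ord(43) | φ(353) = 353 − 1 = 352 = 2^5 · 11.
Divisors of 352: 1, 2, 4, 8, 11, 16, 22, 32, 44, 88, 176, 352.
Evaluate successive powers at the divisors of 352:
43^1 ≡ 43
43^2 ≡ 84
43^4 ≡ 349
43^8 ≡ 16
43^11 ≡ 253
43^16 ≡ 256
43^22 ≡ 116
43^32 ≡ 231
43^44 ≡ 42
43^88 ≡ 352
43^176 ≡ 1
Hence ord(43) = 176.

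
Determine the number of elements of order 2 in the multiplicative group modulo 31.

φ(31) = 31 − 1 = 30 = 2 · 3 · 5.
In a cyclic group of order 30, there are φ(d) elements of order d for each divisor d of 30, and zero for non-divisors.
2 | 30, and φ(2) = 2 − 1 = 1.

1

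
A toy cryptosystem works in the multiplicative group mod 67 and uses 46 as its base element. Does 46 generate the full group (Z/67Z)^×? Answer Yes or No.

φ(67) = 67 − 1 = 66 = 2 · 3 · 11.
It suffices to check that the order of 46 is not a proper divisor of 66: compute 46^(66/q) for q ∈ {2, 3, 11}.
46^33 ≡ 66 (mod 67)  [q = 2: ≢ 1 ✓]
46^22 ≡ 29 (mod 67)  [q = 3: ≢ 1 ✓]
46^6 ≡ 24 (mod 67)  [q = 11: ≢ 1 ✓]
All checks pass, so 46 has order 66 and is a primitive root modulo 67.

Yes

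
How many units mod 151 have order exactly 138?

0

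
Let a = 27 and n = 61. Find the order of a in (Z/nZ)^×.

10

ord(27) | φ(61) = 61 − 1 = 60 = 2^2 · 3 · 5.
Divisors of 60: 1, 2, 3, 4, 5, 6, 10, 12, 15, 20, 30, 60.
Compute 27^d (mod 61) for the divisors d until we hit 1:
27^1 ≡ 27
27^2 ≡ 58
27^3 ≡ 41
27^4 ≡ 9
27^5 ≡ 60
27^6 ≡ 34
27^10 ≡ 1
Therefore the multiplicative order of 27 modulo 61 is 10.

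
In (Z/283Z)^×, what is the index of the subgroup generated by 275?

6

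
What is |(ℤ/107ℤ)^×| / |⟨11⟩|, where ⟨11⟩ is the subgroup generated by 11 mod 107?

2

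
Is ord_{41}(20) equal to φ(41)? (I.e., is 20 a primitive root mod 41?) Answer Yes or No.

No

φ(41) = 41 − 1 = 40 = 2^3 · 5.
An element g generates (Z/41Z)^× iff g^(40/q) ≢ 1 (mod 41) for each prime q ∈ {2, 5}.
20^20 ≡ 1 (mod 41)  [q = 2: ≡ 1 ✗]
20^8 ≡ 37 (mod 41)  [q = 5: ≢ 1 ✓]
Since 20^20 ≡ 1, the order of 20 divides 20 < 40, so 20 is not a primitive root.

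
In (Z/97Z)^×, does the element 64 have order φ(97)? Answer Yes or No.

No

φ(97) = 97 − 1 = 96 = 2^5 · 3.
64 is a primitive root mod 97 iff 64^(φ(97)/q) ≢ 1 for every prime q | φ(97), i.e. q ∈ {2, 3}.
64^48 ≡ 1 (mod 97)  [q = 2: ≡ 1 ✗]
64^32 ≡ 1 (mod 97)  [q = 3: ≡ 1 ✗]
Since 64^48 ≡ 1, the order of 64 divides 48 < 96, so 64 is not a primitive root.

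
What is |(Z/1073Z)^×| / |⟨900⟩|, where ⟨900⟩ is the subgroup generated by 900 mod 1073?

112

Since 900 ∈ (Z/1073Z)^×, its order divides φ(1073) = φ(29·37) = (29−1)·(37−1) = 28·36 = 1008 = 2^4 · 3^2 · 7.
Divisors of 1008: 1, 2, 3, 4, 6, 7, 8, 9, 12, 14, 16, 18, 21, 24, 28, 36, 42, 48, 56, 63, 72, 84, 112, 126, 144, 168, 252, 336, 504, 1008.
Test each divisor d:
900^1 ≡ 900 (mod 1073)
900^2 ≡ 958 (mod 1073)
900^3 ≡ 581 (mod 1073)
900^4 ≡ 349 (mod 1073)
900^6 ≡ 639 (mod 1073)
900^7 ≡ 1045 (mod 1073)
900^8 ≡ 552 (mod 1073)
900^9 ≡ 1 (mod 1073) ✓
The order of 900 is 9, so the subgroup it generates has 9 elements.
The index is φ(1073) / ord(900) = 1008 / 9 = 112.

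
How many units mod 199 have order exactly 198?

60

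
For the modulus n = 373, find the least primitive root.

2

φ(373) = 373 − 1 = 372 = 2^2 · 3 · 31.
g is a primitive root iff g^(372/q) ≢ 1 (mod 373) for each prime q ∈ {2, 3, 31}.
g = 2: 2^186 ≡ 372; 2^124 ≡ 284; 2^12 ≡ 366 — none is 1, so 2 is a primitive root.
The smallest primitive root modulo 373 is 2.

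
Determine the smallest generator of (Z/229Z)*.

φ(229) = 229 − 1 = 228 = 2^2 · 3 · 19.
Test candidates g = 2, 3, … against the prime factors q ∈ {2, 3, 19} of φ(229): g is a generator iff g^(228/q) ≢ 1 for every such q.
g = 2: 2^114 ≡ 228; 2^76 ≡ 1 — hits 1, so not a primitive root.
g = 3: 3^114 ≡ 1 — hits 1, so not a primitive root.
g = 4: 4^114 ≡ 1 — hits 1, so not a primitive root.
g = 5: 5^114 ≡ 1 — hits 1, so not a primitive root.
g = 6: 6^114 ≡ 228; 6^76 ≡ 134; 6^12 ≡ 165 — none is 1, so 6 is a primitive root.
Hence the least primitive root of 229 is 6.

6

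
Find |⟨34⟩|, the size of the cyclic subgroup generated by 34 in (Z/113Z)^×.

By Lagrange's theorem, ord_113(34) divides φ(113) = 113 − 1 = 112 = 2^4 · 7.
Divisors of 112: 1, 2, 4, 7, 8, 14, 16, 28, 56, 112.
Check 34^d mod 113 for each divisor in increasing order:
34^1 ≡ 34 (mod 113)
34^2 ≡ 26 (mod 113)
34^4 ≡ 111 (mod 113)
34^7 ≡ 40 (mod 113)
34^8 ≡ 4 (mod 113)
34^14 ≡ 18 (mod 113)
34^16 ≡ 16 (mod 113)
34^28 ≡ 98 (mod 113)
34^56 ≡ 112 (mod 113)
34^112 ≡ 1 (mod 113) ✓
So ord_113(34) = 112.

112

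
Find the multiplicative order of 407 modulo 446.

6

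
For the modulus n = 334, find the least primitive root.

φ(334) = φ(2)·φ(167) = 1·166 = 166 = 2 · 83.
g is a primitive root iff g^(166/q) ≢ 1 (mod 334) for each prime q ∈ {2, 83}.
g = 2: gcd(2, 334) = 2 > 1, not a unit — skip.
g = 3: 3^83 ≡ 1 — hits 1, so not a primitive root.
g = 4: gcd(4, 334) = 2 > 1, not a unit — skip.
g = 5: 5^83 ≡ 333; 5^2 ≡ 25 — none is 1, so 5 is a primitive root.
So 5 is the smallest generator of (Z/334Z)^×.

5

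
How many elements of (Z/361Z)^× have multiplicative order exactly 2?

1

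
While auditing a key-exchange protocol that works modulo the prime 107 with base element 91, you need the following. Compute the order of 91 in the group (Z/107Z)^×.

106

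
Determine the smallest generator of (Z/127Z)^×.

3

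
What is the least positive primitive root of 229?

6

φ(229) = 229 − 1 = 228 = 2^2 · 3 · 19.
g is a primitive root iff g^(228/q) ≢ 1 (mod 229) for each prime q ∈ {2, 3, 19}.
g = 2: 2^114 ≡ 228; 2^76 ≡ 1 — hits 1, so not a primitive root.
g = 3: 3^114 ≡ 1 — hits 1, so not a primitive root.
g = 4: 4^114 ≡ 1 — hits 1, so not a primitive root.
g = 5: 5^114 ≡ 1 — hits 1, so not a primitive root.
g = 6: 6^114 ≡ 228; 6^76 ≡ 134; 6^12 ≡ 165 — none is 1, so 6 is a primitive root.
The smallest primitive root modulo 229 is 6.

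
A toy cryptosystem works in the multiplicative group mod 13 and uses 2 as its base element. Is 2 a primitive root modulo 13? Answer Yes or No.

Yes

φ(13) = 13 − 1 = 12 = 2^2 · 3.
It suffices to check that the order of 2 is not a proper divisor of 12: compute 2^(12/q) for q ∈ {2, 3}.
2^6 ≡ 12 (mod 13)  [q = 2: ≢ 1 ✓]
2^4 ≡ 3 (mod 13)  [q = 3: ≢ 1 ✓]
None equal 1, so ord_13(2) = 12: 2 is a primitive root.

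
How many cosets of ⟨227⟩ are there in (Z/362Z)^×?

18

By Lagrange's theorem, ord_362(227) divides φ(362) = φ(2)·φ(181) = 1·180 = 180 = 2^2 · 3^2 · 5.
Divisors of 180: 1, 2, 3, 4, 5, 6, 9, 10, 12, 15, 18, 20, 30, 36, 45, 60, 90, 180.
Check 227^d mod 362 for each divisor in increasing order:
227^1 ≡ 227 (mod 362)
227^2 ≡ 125 (mod 362)
227^3 ≡ 139 (mod 362)
227^4 ≡ 59 (mod 362)
227^5 ≡ 361 (mod 362)
227^6 ≡ 135 (mod 362)
227^9 ≡ 303 (mod 362)
227^10 ≡ 1 (mod 362) ✓
So ord_362(227) = 10, hence |⟨227⟩| = 10.
Index = |(Z/362Z)^×| / |⟨227⟩| = 180 / 10 = 18.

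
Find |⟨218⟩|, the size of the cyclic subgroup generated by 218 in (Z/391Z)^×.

By Lagrange's theorem, ord_391(218) divides φ(391) = φ(17·23) = (17−1)·(23−1) = 16·22 = 352 = 2^5 · 11.
Divisors of 352: 1, 2, 4, 8, 11, 16, 22, 32, 44, 88, 176, 352.
Test each divisor d:
218^1 ≡ 218 (mod 391)
218^2 ≡ 213 (mod 391)
218^4 ≡ 13 (mod 391)
218^8 ≡ 169 (mod 391)
218^11 ≡ 367 (mod 391)
218^16 ≡ 18 (mod 391)
218^22 ≡ 185 (mod 391)
218^32 ≡ 324 (mod 391)
218^44 ≡ 208 (mod 391)
218^88 ≡ 254 (mod 391)
218^176 ≡ 1 (mod 391) ✓
So ord_391(218) = 176.

176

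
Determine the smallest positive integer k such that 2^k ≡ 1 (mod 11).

ord(2) | φ(11) = 11 − 1 = 10 = 2 · 5.
Divisors of 10: 1, 2, 5, 10.
Evaluate successive powers at the divisors of 10:
2^1 ≡ 2 (mod 11)
2^2 ≡ 4 (mod 11)
2^5 ≡ 10 (mod 11)
2^10 ≡ 1 (mod 11) ✓
So ord_11(2) = 10.

10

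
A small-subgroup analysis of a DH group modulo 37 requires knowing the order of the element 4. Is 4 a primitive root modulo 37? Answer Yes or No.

No

φ(37) = 37 − 1 = 36 = 2^2 · 3^2.
An element g generates (Z/37Z)^× iff g^(36/q) ≢ 1 (mod 37) for each prime q ∈ {2, 3}.
4^18 ≡ 1 (mod 37)  [q = 2: ≡ 1 ✗]
4^12 ≡ 10 (mod 37)  [q = 3: ≢ 1 ✓]
Since 4^18 ≡ 1, the order of 4 divides 18 < 36, so 4 is not a primitive root.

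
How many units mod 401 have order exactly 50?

20

φ(401) = 401 − 1 = 400 = 2^4 · 5^2.
(Z/401Z)^× is cyclic (|G| = 400); a cyclic group of order m has exactly φ(d) elements of each order d | m, and none otherwise.
50 = 2 · 5^2 divides 400, and φ(50) = 20.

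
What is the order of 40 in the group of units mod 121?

10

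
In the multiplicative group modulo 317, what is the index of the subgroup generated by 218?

The order of 218 must divide φ(317) = 317 − 1 = 316 = 2^2 · 79.
Divisors of 316: 1, 2, 4, 79, 158, 316.
Check 218^d mod 317 for each divisor in increasing order:
218^1 ≡ 218 (mod 317)
218^2 ≡ 291 (mod 317)
218^4 ≡ 42 (mod 317)
218^79 ≡ 1 (mod 317) ✓
The order of 218 is 79, so the subgroup it generates has 79 elements.
[(Z/317Z)^× : ⟨218⟩] = 316/79 = 4.

4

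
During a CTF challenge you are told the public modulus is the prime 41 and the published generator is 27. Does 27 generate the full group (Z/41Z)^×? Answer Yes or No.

No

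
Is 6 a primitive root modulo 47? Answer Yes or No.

No

φ(47) = 47 − 1 = 46 = 2 · 23.
6 is a primitive root mod 47 iff 6^(φ(47)/q) ≢ 1 for every prime q | φ(47), i.e. q ∈ {2, 23}.
6^23 ≡ 1 (mod 47)  [q = 2: ≡ 1 ✗]
6^2 ≡ 36 (mod 47)  [q = 23: ≢ 1 ✓]
The check at q = 2 fails, so 6 generates a proper subgroup.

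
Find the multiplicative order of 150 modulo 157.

52

Since 150 ∈ (Z/157Z)^×, its order divides φ(157) = 157 − 1 = 156 = 2^2 · 3 · 13.
Divisors of 156: 1, 2, 3, 4, 6, 12, 13, 26, 39, 52, 78, 156.
Evaluate successive powers at the divisors of 156:
150^1 ≡ 150
150^2 ≡ 49
150^3 ≡ 128
150^4 ≡ 46
150^6 ≡ 56
150^12 ≡ 153
150^13 ≡ 28
150^26 ≡ 156
150^39 ≡ 129
150^52 ≡ 1
The smallest such exponent is 52, so the order of 150 is 52.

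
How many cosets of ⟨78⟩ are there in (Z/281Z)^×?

2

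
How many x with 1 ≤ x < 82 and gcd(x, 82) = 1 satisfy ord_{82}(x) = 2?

φ(82) = φ(2)·φ(41) = 1·40 = 40 = 2^3 · 5.
Since (Z/82Z)^× is cyclic of order 40, the number of elements of order d is φ(d) when d | 40 and 0 otherwise.
2 | 40, and φ(2) = 2 − 1 = 1.

1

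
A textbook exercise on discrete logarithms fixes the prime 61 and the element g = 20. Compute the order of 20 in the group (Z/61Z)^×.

The order of 20 must divide φ(61) = 61 − 1 = 60 = 2^2 · 3 · 5.
Divisors of 60: 1, 2, 3, 4, 5, 6, 10, 12, 15, 20, 30, 60.
Compute 20^d (mod 61) for the divisors d until we hit 1:
20^1 ≡ 20
20^2 ≡ 34
20^3 ≡ 9
20^4 ≡ 58
20^5 ≡ 1
Hence ord(20) = 5.

5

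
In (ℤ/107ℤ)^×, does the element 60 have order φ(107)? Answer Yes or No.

φ(107) = 107 − 1 = 106 = 2 · 53.
Test 60^(106/q) mod 107 for each prime factor q of 106:
60^53 ≡ 106 (mod 107)  [q = 2: ≢ 1 ✓]
60^2 ≡ 69 (mod 107)  [q = 53: ≢ 1 ✓]
All checks pass, so 60 has order 106 and is a primitive root modulo 107.

Yes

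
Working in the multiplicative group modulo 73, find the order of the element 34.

72

Since 34 ∈ (Z/73Z)^×, its order divides φ(73) = 73 − 1 = 72 = 2^3 · 3^2.
Divisors of 72: 1, 2, 3, 4, 6, 8, 9, 12, 18, 24, 36, 72.
Compute 34^d (mod 73) for the divisors d until we hit 1:
34^1 ≡ 34
34^2 ≡ 61
34^3 ≡ 30
34^4 ≡ 71
34^6 ≡ 24
34^8 ≡ 4
34^9 ≡ 63
34^12 ≡ 65
34^18 ≡ 27
34^24 ≡ 64
34^36 ≡ 72
34^72 ≡ 1
So ord_73(34) = 72.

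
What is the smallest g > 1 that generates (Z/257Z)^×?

φ(257) = 257 − 1 = 256 = 2^8.
Test candidates g = 2, 3, … against the prime factors q ∈ {2} of φ(257): g is a generator iff g^(256/q) ≢ 1 for every such q.
g = 2: 2^128 ≡ 1 — hits 1, so not a primitive root.
g = 3: 3^128 ≡ 256 — none is 1, so 3 is a primitive root.
Hence the least primitive root of 257 is 3.

3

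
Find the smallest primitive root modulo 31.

3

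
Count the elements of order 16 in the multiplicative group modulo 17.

8

φ(17) = 17 − 1 = 16 = 2^4.
Since (Z/17Z)^× is cyclic of order 16, the number of elements of order d is φ(d) when d | 16 and 0 otherwise.
16 = 2^4 divides 16, and φ(16) = 8.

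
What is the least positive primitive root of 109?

φ(109) = 109 − 1 = 108 = 2^2 · 3^3.
g is a primitive root iff g^(108/q) ≢ 1 (mod 109) for each prime q ∈ {2, 3}.
g = 2: 2^54 ≡ 108; 2^36 ≡ 1 — hits 1, so not a primitive root.
g = 3: 3^54 ≡ 1 — hits 1, so not a primitive root.
g = 4: 4^54 ≡ 1 — hits 1, so not a primitive root.
g = 5: 5^54 ≡ 1 — hits 1, so not a primitive root.
g = 6: 6^54 ≡ 108; 6^36 ≡ 63 — none is 1, so 6 is a primitive root.
The smallest primitive root modulo 109 is 6.

6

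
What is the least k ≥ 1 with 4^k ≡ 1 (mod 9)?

3

The order of 4 must divide φ(9) = φ(3^2) = 3·(3−1) = 6 = 2 · 3.
Divisors of 6: 1, 2, 3, 6.
Check 4^d mod 9 for each divisor in increasing order:
4^1 ≡ 4
4^2 ≡ 7
4^3 ≡ 1
The smallest such exponent is 3, so the order of 4 is 3.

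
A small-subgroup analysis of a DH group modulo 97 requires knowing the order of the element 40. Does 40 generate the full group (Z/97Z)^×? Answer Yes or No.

φ(97) = 97 − 1 = 96 = 2^5 · 3.
Test 40^(96/q) mod 97 for each prime factor q of 96:
40^48 ≡ 96 (mod 97)  [q = 2: ≢ 1 ✓]
40^32 ≡ 35 (mod 97)  [q = 3: ≢ 1 ✓]
All checks pass, so 40 has order 96 and is a primitive root modulo 97.

Yes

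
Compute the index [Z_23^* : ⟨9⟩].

Since 9 ∈ (Z/23Z)^×, its order divides φ(23) = 23 − 1 = 22 = 2 · 11.
Divisors of 22: 1, 2, 11, 22.
Evaluate successive powers at the divisors of 22:
9^1 ≡ 9 (mod 23)
9^2 ≡ 12 (mod 23)
9^11 ≡ 1 (mod 23) ✓
Thus |⟨9⟩| = ord(9) = 11.
[(Z/23Z)^× : ⟨9⟩] = 22/11 = 2.

2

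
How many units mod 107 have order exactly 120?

0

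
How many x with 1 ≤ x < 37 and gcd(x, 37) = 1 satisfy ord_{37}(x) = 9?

φ(37) = 37 − 1 = 36 = 2^2 · 3^2.
Since (Z/37Z)^× is cyclic of order 36, the number of elements of order d is φ(d) when d | 36 and 0 otherwise.
9 = 3^2 divides 36, and φ(9) = 6.

6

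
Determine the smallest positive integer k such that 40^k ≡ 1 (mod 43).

21

By Lagrange's theorem, ord_43(40) divides φ(43) = 43 − 1 = 42 = 2 · 3 · 7.
Divisors of 42: 1, 2, 3, 6, 7, 14, 21, 42.
Check 40^d mod 43 for each divisor in increasing order:
40^1 ≡ 40 (mod 43)
40^2 ≡ 9 (mod 43)
40^3 ≡ 16 (mod 43)
40^6 ≡ 41 (mod 43)
40^7 ≡ 6 (mod 43)
40^14 ≡ 36 (mod 43)
40^21 ≡ 1 (mod 43) ✓
Therefore the multiplicative order of 40 modulo 43 is 21.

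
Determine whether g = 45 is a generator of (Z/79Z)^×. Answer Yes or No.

No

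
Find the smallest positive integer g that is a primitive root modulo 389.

2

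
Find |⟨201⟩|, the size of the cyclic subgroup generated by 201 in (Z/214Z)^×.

By Lagrange's theorem, ord_214(201) divides φ(214) = φ(2)·φ(107) = 1·106 = 106 = 2 · 53.
Divisors of 106: 1, 2, 53, 106.
Compute 201^d (mod 214) for the divisors d until we hit 1:
201^1 ≡ 201 (mod 214)
201^2 ≡ 169 (mod 214)
201^53 ≡ 213 (mod 214)
201^106 ≡ 1 (mod 214) ✓
Hence ord(201) = 106.

106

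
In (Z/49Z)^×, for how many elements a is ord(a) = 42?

12

φ(49) = φ(7^2) = 7·(7−1) = 42 = 2 · 3 · 7.
(Z/49Z)^× is cyclic (|G| = 42); a cyclic group of order m has exactly φ(d) elements of each order d | m, and none otherwise.
42 = 2 · 3 · 7 divides 42, and φ(42) = 12.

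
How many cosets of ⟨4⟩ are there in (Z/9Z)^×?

2

Since 4 ∈ (Z/9Z)^×, its order divides φ(9) = φ(3^2) = 3·(3−1) = 6 = 2 · 3.
Divisors of 6: 1, 2, 3, 6.
Check 4^d mod 9 for each divisor in increasing order:
4^1 ≡ 4 (mod 9)
4^2 ≡ 7 (mod 9)
4^3 ≡ 1 (mod 9) ✓
So ord_9(4) = 3, hence |⟨4⟩| = 3.
The index is φ(9) / ord(4) = 6 / 3 = 2.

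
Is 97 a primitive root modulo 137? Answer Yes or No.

φ(137) = 137 − 1 = 136 = 2^3 · 17.
An element g generates (Z/137Z)^× iff g^(136/q) ≢ 1 (mod 137) for each prime q ∈ {2, 17}.
97^68 ≡ 136 (mod 137)  [q = 2: ≢ 1 ✓]
97^8 ≡ 50 (mod 137)  [q = 17: ≢ 1 ✓]
All checks pass, so 97 has order 136 and is a primitive root modulo 137.

Yes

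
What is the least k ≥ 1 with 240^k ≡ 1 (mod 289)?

136

The order of 240 must divide φ(289) = φ(17^2) = 17·(17−1) = 272 = 2^4 · 17.
Divisors of 272: 1, 2, 4, 8, 16, 17, 34, 68, 136, 272.
Evaluate successive powers at the divisors of 272:
240^1 ≡ 240
240^2 ≡ 89
240^4 ≡ 118
240^8 ≡ 52
240^16 ≡ 103
240^17 ≡ 155
240^34 ≡ 38
240^68 ≡ 288
240^136 ≡ 1
So ord_289(240) = 136.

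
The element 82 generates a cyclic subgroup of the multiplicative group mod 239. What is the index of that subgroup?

1

The order of 82 must divide φ(239) = 239 − 1 = 238 = 2 · 7 · 17.
Divisors of 238: 1, 2, 7, 14, 17, 34, 119, 238.
Check 82^d mod 239 for each divisor in increasing order:
82^1 ≡ 82 (mod 239)
82^2 ≡ 32 (mod 239)
82^7 ≡ 138 (mod 239)
82^14 ≡ 163 (mod 239)
82^17 ≡ 141 (mod 239)
82^34 ≡ 44 (mod 239)
82^119 ≡ 238 (mod 239)
82^238 ≡ 1 (mod 239) ✓
Thus |⟨82⟩| = ord(82) = 238.
The index is φ(239) / ord(82) = 238 / 238 = 1.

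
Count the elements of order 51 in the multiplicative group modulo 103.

32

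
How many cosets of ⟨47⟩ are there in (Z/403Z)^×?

18

Since 47 ∈ (Z/403Z)^×, its order divides φ(403) = φ(13·31) = (13−1)·(31−1) = 12·30 = 360 = 2^3 · 3^2 · 5.
Divisors of 360: 1, 2, 3, 4, 5, 6, 8, 9, 10, 12, 15, 18, 20, 24, 30, 36, 40, 45, 60, 72, 90, 120, 180, 360.
Evaluate successive powers at the divisors of 360:
47^1 ≡ 47 (mod 403)
47^2 ≡ 194 (mod 403)
47^3 ≡ 252 (mod 403)
47^4 ≡ 157 (mod 403)
47^5 ≡ 125 (mod 403)
47^6 ≡ 233 (mod 403)
47^8 ≡ 66 (mod 403)
47^9 ≡ 281 (mod 403)
47^10 ≡ 311 (mod 403)
47^12 ≡ 287 (mod 403)
47^15 ≡ 187 (mod 403)
47^18 ≡ 376 (mod 403)
47^20 ≡ 1 (mod 403) ✓
So ord_403(47) = 20, hence |⟨47⟩| = 20.
[(Z/403Z)^× : ⟨47⟩] = 360/20 = 18.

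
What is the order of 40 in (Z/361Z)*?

342

By Lagrange's theorem, ord_361(40) divides φ(361) = φ(19^2) = 19·(19−1) = 342 = 2 · 3^2 · 19.
Divisors of 342: 1, 2, 3, 6, 9, 18, 19, 38, 57, 114, 171, 342.
Check 40^d mod 361 for each divisor in increasing order:
40^1 ≡ 40 (mod 361)
40^2 ≡ 156 (mod 361)
40^3 ≡ 103 (mod 361)
40^6 ≡ 140 (mod 361)
40^9 ≡ 341 (mod 361)
40^18 ≡ 39 (mod 361)
40^19 ≡ 116 (mod 361)
40^38 ≡ 99 (mod 361)
40^57 ≡ 293 (mod 361)
40^114 ≡ 292 (mod 361)
40^171 ≡ 360 (mod 361)
40^342 ≡ 1 (mod 361) ✓
The smallest such exponent is 342, so the order of 40 is 342.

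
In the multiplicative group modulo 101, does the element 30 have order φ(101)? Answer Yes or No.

φ(101) = 101 − 1 = 100 = 2^2 · 5^2.
Test 30^(100/q) mod 101 for each prime factor q of 100:
30^50 ≡ 1 (mod 101)  [q = 2: ≡ 1 ✗]
30^20 ≡ 84 (mod 101)  [q = 5: ≢ 1 ✓]
The check at q = 2 fails, so 30 generates a proper subgroup.

No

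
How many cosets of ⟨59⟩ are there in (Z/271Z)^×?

1

The order of 59 must divide φ(271) = 271 − 1 = 270 = 2 · 3^3 · 5.
Divisors of 270: 1, 2, 3, 5, 6, 9, 10, 15, 18, 27, 30, 45, 54, 90, 135, 270.
Test each divisor d:
59^1 ≡ 59 (mod 271)
59^2 ≡ 229 (mod 271)
59^3 ≡ 232 (mod 271)
59^5 ≡ 12 (mod 271)
59^6 ≡ 166 (mod 271)
59^9 ≡ 30 (mod 271)
59^10 ≡ 144 (mod 271)
59^15 ≡ 102 (mod 271)
59^18 ≡ 87 (mod 271)
59^27 ≡ 171 (mod 271)
59^30 ≡ 106 (mod 271)
59^45 ≡ 243 (mod 271)
59^54 ≡ 244 (mod 271)
59^90 ≡ 242 (mod 271)
59^135 ≡ 270 (mod 271)
59^270 ≡ 1 (mod 271) ✓
So ord_271(59) = 270, hence |⟨59⟩| = 270.
Index = |(Z/271Z)^×| / |⟨59⟩| = 270 / 270 = 1.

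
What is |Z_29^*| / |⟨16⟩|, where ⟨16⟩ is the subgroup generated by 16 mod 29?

4

ord(16) | φ(29) = 29 − 1 = 28 = 2^2 · 7.
Divisors of 28: 1, 2, 4, 7, 14, 28.
Test each divisor d:
16^1 ≡ 16 (mod 29)
16^2 ≡ 24 (mod 29)
16^4 ≡ 25 (mod 29)
16^7 ≡ 1 (mod 29) ✓
The order of 16 is 7, so the subgroup it generates has 7 elements.
[(Z/29Z)^× : ⟨16⟩] = 28/7 = 4.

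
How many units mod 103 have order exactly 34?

φ(103) = 103 − 1 = 102 = 2 · 3 · 17.
Since (Z/103Z)^× is cyclic of order 102, the number of elements of order d is φ(d) when d | 102 and 0 otherwise.
34 = 2 · 17 divides 102, and φ(34) = 16.

16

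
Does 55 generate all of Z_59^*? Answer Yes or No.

φ(59) = 59 − 1 = 58 = 2 · 29.
It suffices to check that the order of 55 is not a proper divisor of 58: compute 55^(58/q) for q ∈ {2, 29}.
55^29 ≡ 58 (mod 59)  [q = 2: ≢ 1 ✓]
55^2 ≡ 16 (mod 59)  [q = 29: ≢ 1 ✓]
Every test exponent gives a nontrivial residue, hence 55 generates the full group.

Yes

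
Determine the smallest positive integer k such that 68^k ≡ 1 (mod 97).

96

By Lagrange's theorem, ord_97(68) divides φ(97) = 97 − 1 = 96 = 2^5 · 3.
Divisors of 96: 1, 2, 3, 4, 6, 8, 12, 16, 24, 32, 48, 96.
Evaluate successive powers at the divisors of 96:
68^1 ≡ 68
68^2 ≡ 65
68^3 ≡ 55
68^4 ≡ 54
68^6 ≡ 18
68^8 ≡ 6
68^12 ≡ 33
68^16 ≡ 36
68^24 ≡ 22
68^32 ≡ 35
68^48 ≡ 96
68^96 ≡ 1
So ord_97(68) = 96.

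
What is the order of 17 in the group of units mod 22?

10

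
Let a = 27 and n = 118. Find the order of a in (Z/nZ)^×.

By Lagrange's theorem, ord_118(27) divides φ(118) = φ(2)·φ(59) = 1·58 = 58 = 2 · 29.
Divisors of 58: 1, 2, 29, 58.
Evaluate successive powers at the divisors of 58:
27^1 ≡ 27 (mod 118)
27^2 ≡ 21 (mod 118)
27^29 ≡ 1 (mod 118) ✓
The smallest such exponent is 29, so the order of 27 is 29.

29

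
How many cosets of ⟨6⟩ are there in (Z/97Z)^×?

Since 6 ∈ (Z/97Z)^×, its order divides φ(97) = 97 − 1 = 96 = 2^5 · 3.
Divisors of 96: 1, 2, 3, 4, 6, 8, 12, 16, 24, 32, 48, 96.
Test each divisor d:
6^1 ≡ 6 (mod 97)
6^2 ≡ 36 (mod 97)
6^3 ≡ 22 (mod 97)
6^4 ≡ 35 (mod 97)
6^6 ≡ 96 (mod 97)
6^8 ≡ 61 (mod 97)
6^12 ≡ 1 (mod 97) ✓
Thus |⟨6⟩| = ord(6) = 12.
Index = |(Z/97Z)^×| / |⟨6⟩| = 96 / 12 = 8.

8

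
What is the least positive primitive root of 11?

2

φ(11) = 11 − 1 = 10 = 2 · 5.
Test candidates g = 2, 3, … against the prime factors q ∈ {2, 5} of φ(11): g is a generator iff g^(10/q) ≢ 1 for every such q.
g = 2: 2^5 ≡ 10; 2^2 ≡ 4 — none is 1, so 2 is a primitive root.
Hence the least primitive root of 11 is 2.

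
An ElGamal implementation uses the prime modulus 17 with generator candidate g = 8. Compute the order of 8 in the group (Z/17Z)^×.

The order of 8 must divide φ(17) = 17 − 1 = 16 = 2^4.
Divisors of 16: 1, 2, 4, 8, 16.
Check 8^d mod 17 for each divisor in increasing order:
8^1 ≡ 8 (mod 17)
8^2 ≡ 13 (mod 17)
8^4 ≡ 16 (mod 17)
8^8 ≡ 1 (mod 17) ✓
So ord_17(8) = 8.

8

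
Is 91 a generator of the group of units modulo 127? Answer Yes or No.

φ(127) = 127 − 1 = 126 = 2 · 3^2 · 7.
An element g generates (Z/127Z)^× iff g^(126/q) ≢ 1 (mod 127) for each prime q ∈ {2, 3, 7}.
91^63 ≡ 126 (mod 127)  [q = 2: ≢ 1 ✓]
91^42 ≡ 19 (mod 127)  [q = 3: ≢ 1 ✓]
91^18 ≡ 32 (mod 127)  [q = 7: ≢ 1 ✓]
None equal 1, so ord_127(91) = 126: 91 is a primitive root.

Yes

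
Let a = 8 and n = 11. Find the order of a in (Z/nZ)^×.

10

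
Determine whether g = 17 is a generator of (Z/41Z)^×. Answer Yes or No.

φ(41) = 41 − 1 = 40 = 2^3 · 5.
17 is a primitive root mod 41 iff 17^(φ(41)/q) ≢ 1 for every prime q | φ(41), i.e. q ∈ {2, 5}.
17^20 ≡ 40 (mod 41)  [q = 2: ≢ 1 ✓]
17^8 ≡ 16 (mod 41)  [q = 5: ≢ 1 ✓]
None equal 1, so ord_41(17) = 40: 17 is a primitive root.

Yes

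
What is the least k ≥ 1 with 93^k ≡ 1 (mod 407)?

180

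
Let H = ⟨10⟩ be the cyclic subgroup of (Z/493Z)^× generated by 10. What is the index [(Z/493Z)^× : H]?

The order of 10 must divide φ(493) = φ(17·29) = (17−1)·(29−1) = 16·28 = 448 = 2^6 · 7.
Divisors of 448: 1, 2, 4, 7, 8, 14, 16, 28, 32, 56, 64, 112, 224, 448.
Test each divisor d:
10^1 ≡ 10 (mod 493)
10^2 ≡ 100 (mod 493)
10^4 ≡ 140 (mod 493)
10^7 ≡ 481 (mod 493)
10^8 ≡ 373 (mod 493)
10^14 ≡ 144 (mod 493)
10^16 ≡ 103 (mod 493)
10^28 ≡ 30 (mod 493)
10^32 ≡ 256 (mod 493)
10^56 ≡ 407 (mod 493)
10^64 ≡ 460 (mod 493)
10^112 ≡ 1 (mod 493) ✓
Thus |⟨10⟩| = ord(10) = 112.
[(Z/493Z)^× : ⟨10⟩] = 448/112 = 4.

4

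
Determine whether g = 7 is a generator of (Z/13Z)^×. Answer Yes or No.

φ(13) = 13 − 1 = 12 = 2^2 · 3.
An element g generates (Z/13Z)^× iff g^(12/q) ≢ 1 (mod 13) for each prime q ∈ {2, 3}.
7^6 ≡ 12 (mod 13)  [q = 2: ≢ 1 ✓]
7^4 ≡ 9 (mod 13)  [q = 3: ≢ 1 ✓]
All checks pass, so 7 has order 12 and is a primitive root modulo 13.

Yes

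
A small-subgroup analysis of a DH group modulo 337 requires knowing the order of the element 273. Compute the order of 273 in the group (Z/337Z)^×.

14

Since 273 ∈ (Z/337Z)^×, its order divides φ(337) = 337 − 1 = 336 = 2^4 · 3 · 7.
Divisors of 336: 1, 2, 3, 4, 6, 7, 8, 12, 14, 16, 21, 24, 28, 42, 48, 56, 84, 112, 168, 336.
Compute 273^d (mod 337) for the divisors d until we hit 1:
273^1 ≡ 273 (mod 337)
273^2 ≡ 52 (mod 337)
273^3 ≡ 42 (mod 337)
273^4 ≡ 8 (mod 337)
273^6 ≡ 79 (mod 337)
273^7 ≡ 336 (mod 337)
273^8 ≡ 64 (mod 337)
273^12 ≡ 175 (mod 337)
273^14 ≡ 1 (mod 337) ✓
Hence ord(273) = 14.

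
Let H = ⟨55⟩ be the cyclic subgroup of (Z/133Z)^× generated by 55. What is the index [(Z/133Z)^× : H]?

6

By Lagrange's theorem, ord_133(55) divides φ(133) = φ(7·19) = (7−1)·(19−1) = 6·18 = 108 = 2^2 · 3^3.
Divisors of 108: 1, 2, 3, 4, 6, 9, 12, 18, 27, 36, 54, 108.
Check 55^d mod 133 for each divisor in increasing order:
55^1 ≡ 55
55^2 ≡ 99
55^3 ≡ 125
55^4 ≡ 92
55^6 ≡ 64
55^9 ≡ 20
55^12 ≡ 106
55^18 ≡ 1
So ord_133(55) = 18, hence |⟨55⟩| = 18.
Index = |(Z/133Z)^×| / |⟨55⟩| = 108 / 18 = 6.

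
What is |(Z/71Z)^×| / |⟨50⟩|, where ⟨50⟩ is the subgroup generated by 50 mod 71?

By Lagrange's theorem, ord_71(50) divides φ(71) = 71 − 1 = 70 = 2 · 5 · 7.
Divisors of 70: 1, 2, 5, 7, 10, 14, 35, 70.
Check 50^d mod 71 for each divisor in increasing order:
50^1 ≡ 50 (mod 71)
50^2 ≡ 15 (mod 71)
50^5 ≡ 32 (mod 71)
50^7 ≡ 54 (mod 71)
50^10 ≡ 30 (mod 71)
50^14 ≡ 5 (mod 71)
50^35 ≡ 1 (mod 71) ✓
The order of 50 is 35, so the subgroup it generates has 35 elements.
Index = |(Z/71Z)^×| / |⟨50⟩| = 70 / 35 = 2.

2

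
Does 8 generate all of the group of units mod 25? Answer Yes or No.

Yes

φ(25) = φ(5^2) = 5·(5−1) = 20 = 2^2 · 5.
Test 8^(20/q) mod 25 for each prime factor q of 20:
8^10 ≡ 24 (mod 25)  [q = 2: ≢ 1 ✓]
8^4 ≡ 21 (mod 25)  [q = 5: ≢ 1 ✓]
None equal 1, so ord_25(8) = 20: 8 is a primitive root.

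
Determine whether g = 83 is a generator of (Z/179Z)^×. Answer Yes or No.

φ(179) = 179 − 1 = 178 = 2 · 89.
83 is a primitive root mod 179 iff 83^(φ(179)/q) ≢ 1 for every prime q | φ(179), i.e. q ∈ {2, 89}.
83^89 ≡ 1 (mod 179)  [q = 2: ≡ 1 ✗]
83^2 ≡ 87 (mod 179)  [q = 89: ≢ 1 ✓]
83^89 ≡ 1 shows ord(83) | 89, strictly less than φ(179); not a primitive root.

No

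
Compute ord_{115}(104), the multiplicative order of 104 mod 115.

22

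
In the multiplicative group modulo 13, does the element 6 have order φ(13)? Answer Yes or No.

Yes

φ(13) = 13 − 1 = 12 = 2^2 · 3.
6 is a primitive root mod 13 iff 6^(φ(13)/q) ≢ 1 for every prime q | φ(13), i.e. q ∈ {2, 3}.
6^6 ≡ 12 (mod 13)  [q = 2: ≢ 1 ✓]
6^4 ≡ 9 (mod 13)  [q = 3: ≢ 1 ✓]
All checks pass, so 6 has order 12 and is a primitive root modulo 13.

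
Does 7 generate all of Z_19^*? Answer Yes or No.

φ(19) = 19 − 1 = 18 = 2 · 3^2.
It suffices to check that the order of 7 is not a proper divisor of 18: compute 7^(18/q) for q ∈ {2, 3}.
7^9 ≡ 1 (mod 19)  [q = 2: ≡ 1 ✗]
7^6 ≡ 1 (mod 19)  [q = 3: ≡ 1 ✗]
7^9 ≡ 1 shows ord(7) | 9, strictly less than φ(19); not a primitive root.

No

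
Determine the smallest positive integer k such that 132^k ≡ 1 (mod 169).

156

Since 132 ∈ (Z/169Z)^×, its order divides φ(169) = φ(13^2) = 13·(13−1) = 156 = 2^2 · 3 · 13.
Divisors of 156: 1, 2, 3, 4, 6, 12, 13, 26, 39, 52, 78, 156.
Evaluate successive powers at the divisors of 156:
132^1 ≡ 132 (mod 169)
132^2 ≡ 17 (mod 169)
132^3 ≡ 47 (mod 169)
132^4 ≡ 120 (mod 169)
132^6 ≡ 12 (mod 169)
132^12 ≡ 144 (mod 169)
132^13 ≡ 80 (mod 169)
132^26 ≡ 147 (mod 169)
132^39 ≡ 99 (mod 169)
132^52 ≡ 146 (mod 169)
132^78 ≡ 168 (mod 169)
132^156 ≡ 1 (mod 169) ✓
The smallest such exponent is 156, so the order of 132 is 156.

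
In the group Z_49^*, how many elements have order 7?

6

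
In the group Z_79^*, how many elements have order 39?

φ(79) = 79 − 1 = 78 = 2 · 3 · 13.
(Z/79Z)^× is cyclic (|G| = 78); a cyclic group of order m has exactly φ(d) elements of each order d | m, and none otherwise.
39 = 3 · 13 divides 78, and φ(39) = 24.

24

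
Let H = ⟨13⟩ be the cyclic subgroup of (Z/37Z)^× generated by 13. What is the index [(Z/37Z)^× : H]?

1

The order of 13 must divide φ(37) = 37 − 1 = 36 = 2^2 · 3^2.
Divisors of 36: 1, 2, 3, 4, 6, 9, 12, 18, 36.
Evaluate successive powers at the divisors of 36:
13^1 ≡ 13
13^2 ≡ 21
13^3 ≡ 14
13^4 ≡ 34
13^6 ≡ 11
13^9 ≡ 6
13^12 ≡ 10
13^18 ≡ 36
13^36 ≡ 1
Thus |⟨13⟩| = ord(13) = 36.
The index is φ(37) / ord(13) = 36 / 36 = 1.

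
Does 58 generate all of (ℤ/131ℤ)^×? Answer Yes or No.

No

φ(131) = 131 − 1 = 130 = 2 · 5 · 13.
It suffices to check that the order of 58 is not a proper divisor of 130: compute 58^(130/q) for q ∈ {2, 5, 13}.
58^65 ≡ 1 (mod 131)  [q = 2: ≡ 1 ✗]
58^26 ≡ 58 (mod 131)  [q = 5: ≢ 1 ✓]
58^10 ≡ 1 (mod 131)  [q = 13: ≡ 1 ✗]
The check at q = 2 fails, so 58 generates a proper subgroup.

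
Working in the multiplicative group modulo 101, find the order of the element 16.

25

ord(16) | φ(101) = 101 − 1 = 100 = 2^2 · 5^2.
Divisors of 100: 1, 2, 4, 5, 10, 20, 25, 50, 100.
Test each divisor d:
16^1 ≡ 16
16^2 ≡ 54
16^4 ≡ 88
16^5 ≡ 95
16^10 ≡ 36
16^20 ≡ 84
16^25 ≡ 1
So ord_101(16) = 25.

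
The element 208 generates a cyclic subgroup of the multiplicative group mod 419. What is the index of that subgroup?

22

By Lagrange's theorem, ord_419(208) divides φ(419) = 419 − 1 = 418 = 2 · 11 · 19.
Divisors of 418: 1, 2, 11, 19, 22, 38, 209, 418.
Compute 208^d (mod 419) for the divisors d until we hit 1:
208^1 ≡ 208
208^2 ≡ 107
208^11 ≡ 7
208^19 ≡ 1
So ord_419(208) = 19, hence |⟨208⟩| = 19.
Index = |(Z/419Z)^×| / |⟨208⟩| = 418 / 19 = 22.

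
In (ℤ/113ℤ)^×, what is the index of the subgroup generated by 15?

28

Since 15 ∈ (Z/113Z)^×, its order divides φ(113) = 113 − 1 = 112 = 2^4 · 7.
Divisors of 112: 1, 2, 4, 7, 8, 14, 16, 28, 56, 112.
Check 15^d mod 113 for each divisor in increasing order:
15^1 ≡ 15
15^2 ≡ 112
15^4 ≡ 1
So ord_113(15) = 4, hence |⟨15⟩| = 4.
Index = |(Z/113Z)^×| / |⟨15⟩| = 112 / 4 = 28.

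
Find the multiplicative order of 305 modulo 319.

Since 305 ∈ (Z/319Z)^×, its order divides φ(319) = φ(11·29) = (11−1)·(29−1) = 10·28 = 280 = 2^3 · 5 · 7.
Divisors of 280: 1, 2, 4, 5, 7, 8, 10, 14, 20, 28, 35, 40, 56, 70, 140, 280.
Compute 305^d (mod 319) for the divisors d until we hit 1:
305^1 ≡ 305 (mod 319)
305^2 ≡ 196 (mod 319)
305^4 ≡ 136 (mod 319)
305^5 ≡ 10 (mod 319)
305^7 ≡ 46 (mod 319)
305^8 ≡ 313 (mod 319)
305^10 ≡ 100 (mod 319)
305^14 ≡ 202 (mod 319)
305^20 ≡ 111 (mod 319)
305^28 ≡ 291 (mod 319)
305^35 ≡ 307 (mod 319)
305^40 ≡ 199 (mod 319)
305^56 ≡ 146 (mod 319)
305^70 ≡ 144 (mod 319)
305^140 ≡ 1 (mod 319) ✓
Therefore the multiplicative order of 305 modulo 319 is 140.

140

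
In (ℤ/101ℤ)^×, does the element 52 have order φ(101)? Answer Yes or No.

φ(101) = 101 − 1 = 100 = 2^2 · 5^2.
Test 52^(100/q) mod 101 for each prime factor q of 100:
52^50 ≡ 1 (mod 101)  [q = 2: ≡ 1 ✗]
52^20 ≡ 87 (mod 101)  [q = 5: ≢ 1 ✓]
52^50 ≡ 1 shows ord(52) | 50, strictly less than φ(101); not a primitive root.

No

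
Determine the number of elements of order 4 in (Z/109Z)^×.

φ(109) = 109 − 1 = 108 = 2^2 · 3^3.
In a cyclic group of order 108, there are φ(d) elements of order d for each divisor d of 108, and zero for non-divisors.
4 = 2^2 divides 108, and φ(4) = 2.

2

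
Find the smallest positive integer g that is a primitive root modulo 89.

3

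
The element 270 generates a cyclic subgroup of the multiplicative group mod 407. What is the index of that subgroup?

By Lagrange's theorem, ord_407(270) divides φ(407) = φ(11·37) = (11−1)·(37−1) = 10·36 = 360 = 2^3 · 3^2 · 5.
Divisors of 360: 1, 2, 3, 4, 5, 6, 8, 9, 10, 12, 15, 18, 20, 24, 30, 36, 40, 45, 60, 72, 90, 120, 180, 360.
Compute 270^d (mod 407) for the divisors d until we hit 1:
270^1 ≡ 270 (mod 407)
270^2 ≡ 47 (mod 407)
270^3 ≡ 73 (mod 407)
270^4 ≡ 174 (mod 407)
270^5 ≡ 175 (mod 407)
270^6 ≡ 38 (mod 407)
270^8 ≡ 158 (mod 407)
270^9 ≡ 332 (mod 407)
270^10 ≡ 100 (mod 407)
270^12 ≡ 223 (mod 407)
270^15 ≡ 406 (mod 407)
270^18 ≡ 334 (mod 407)
270^20 ≡ 232 (mod 407)
270^24 ≡ 75 (mod 407)
270^30 ≡ 1 (mod 407) ✓
So ord_407(270) = 30, hence |⟨270⟩| = 30.
The index is φ(407) / ord(270) = 360 / 30 = 12.

12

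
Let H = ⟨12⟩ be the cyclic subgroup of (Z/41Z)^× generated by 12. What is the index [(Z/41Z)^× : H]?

1

ord(12) | φ(41) = 41 − 1 = 40 = 2^3 · 5.
Divisors of 40: 1, 2, 4, 5, 8, 10, 20, 40.
Compute 12^d (mod 41) for the divisors d until we hit 1:
12^1 ≡ 12
12^2 ≡ 21
12^4 ≡ 31
12^5 ≡ 3
12^8 ≡ 18
12^10 ≡ 9
12^20 ≡ 40
12^40 ≡ 1
So ord_41(12) = 40, hence |⟨12⟩| = 40.
The index is φ(41) / ord(12) = 40 / 40 = 1.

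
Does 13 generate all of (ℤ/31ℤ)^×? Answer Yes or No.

φ(31) = 31 − 1 = 30 = 2 · 3 · 5.
13 is a primitive root mod 31 iff 13^(φ(31)/q) ≢ 1 for every prime q | φ(31), i.e. q ∈ {2, 3, 5}.
13^15 ≡ 30 (mod 31)  [q = 2: ≢ 1 ✓]
13^10 ≡ 5 (mod 31)  [q = 3: ≢ 1 ✓]
13^6 ≡ 16 (mod 31)  [q = 5: ≢ 1 ✓]
None equal 1, so ord_31(13) = 30: 13 is a primitive root.

Yes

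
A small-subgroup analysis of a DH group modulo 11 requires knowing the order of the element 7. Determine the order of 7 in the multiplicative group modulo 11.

10

The order of 7 must divide φ(11) = 11 − 1 = 10 = 2 · 5.
Divisors of 10: 1, 2, 5, 10.
Evaluate successive powers at the divisors of 10:
7^1 ≡ 7 (mod 11)
7^2 ≡ 5 (mod 11)
7^5 ≡ 10 (mod 11)
7^10 ≡ 1 (mod 11) ✓
Therefore the multiplicative order of 7 modulo 11 is 10.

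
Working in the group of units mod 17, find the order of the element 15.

8

The order of 15 must divide φ(17) = 17 − 1 = 16 = 2^4.
Divisors of 16: 1, 2, 4, 8, 16.
Test each divisor d:
15^1 ≡ 15
15^2 ≡ 4
15^4 ≡ 16
15^8 ≡ 1
The smallest such exponent is 8, so the order of 15 is 8.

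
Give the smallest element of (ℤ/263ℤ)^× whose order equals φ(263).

5

φ(263) = 263 − 1 = 262 = 2 · 131.
g is a primitive root iff g^(262/q) ≢ 1 (mod 263) for each prime q ∈ {2, 131}.
g = 2: 2^131 ≡ 1 — hits 1, so not a primitive root.
g = 3: 3^131 ≡ 1 — hits 1, so not a primitive root.
g = 4: 4^131 ≡ 1 — hits 1, so not a primitive root.
g = 5: 5^131 ≡ 262; 5^2 ≡ 25 — none is 1, so 5 is a primitive root.
The smallest primitive root modulo 263 is 5.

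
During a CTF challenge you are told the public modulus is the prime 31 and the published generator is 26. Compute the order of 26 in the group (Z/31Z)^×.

6

The order of 26 must divide φ(31) = 31 − 1 = 30 = 2 · 3 · 5.
Divisors of 30: 1, 2, 3, 5, 6, 10, 15, 30.
Evaluate successive powers at the divisors of 30:
26^1 ≡ 26 (mod 31)
26^2 ≡ 25 (mod 31)
26^3 ≡ 30 (mod 31)
26^5 ≡ 6 (mod 31)
26^6 ≡ 1 (mod 31) ✓
The smallest such exponent is 6, so the order of 26 is 6.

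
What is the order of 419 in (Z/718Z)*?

179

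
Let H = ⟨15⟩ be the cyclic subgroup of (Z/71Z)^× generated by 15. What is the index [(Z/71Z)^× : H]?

2

By Lagrange's theorem, ord_71(15) divides φ(71) = 71 − 1 = 70 = 2 · 5 · 7.
Divisors of 70: 1, 2, 5, 7, 10, 14, 35, 70.
Test each divisor d:
15^1 ≡ 15 (mod 71)
15^2 ≡ 12 (mod 71)
15^5 ≡ 30 (mod 71)
15^7 ≡ 5 (mod 71)
15^10 ≡ 48 (mod 71)
15^14 ≡ 25 (mod 71)
15^35 ≡ 1 (mod 71) ✓
The order of 15 is 35, so the subgroup it generates has 35 elements.
The index is φ(71) / ord(15) = 70 / 35 = 2.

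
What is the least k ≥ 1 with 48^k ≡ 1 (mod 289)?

272

The order of 48 must divide φ(289) = φ(17^2) = 17·(17−1) = 272 = 2^4 · 17.
Divisors of 272: 1, 2, 4, 8, 16, 17, 34, 68, 136, 272.
Test each divisor d:
48^1 ≡ 48 (mod 289)
48^2 ≡ 281 (mod 289)
48^4 ≡ 64 (mod 289)
48^8 ≡ 50 (mod 289)
48^16 ≡ 188 (mod 289)
48^17 ≡ 65 (mod 289)
48^34 ≡ 179 (mod 289)
48^68 ≡ 251 (mod 289)
48^136 ≡ 288 (mod 289)
48^272 ≡ 1 (mod 289) ✓
The smallest such exponent is 272, so the order of 48 is 272.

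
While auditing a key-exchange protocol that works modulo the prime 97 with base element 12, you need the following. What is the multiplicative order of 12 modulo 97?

The order of 12 must divide φ(97) = 97 − 1 = 96 = 2^5 · 3.
Divisors of 96: 1, 2, 3, 4, 6, 8, 12, 16, 24, 32, 48, 96.
Check 12^d mod 97 for each divisor in increasing order:
12^1 ≡ 12
12^2 ≡ 47
12^3 ≡ 79
12^4 ≡ 75
12^6 ≡ 33
12^8 ≡ 96
12^12 ≡ 22
12^16 ≡ 1
So ord_97(12) = 16.

16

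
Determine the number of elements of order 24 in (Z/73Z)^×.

φ(73) = 73 − 1 = 72 = 2^3 · 3^2.
In a cyclic group of order 72, there are φ(d) elements of order d for each divisor d of 72, and zero for non-divisors.
24 = 2^3 · 3 divides 72, and φ(24) = 8.

8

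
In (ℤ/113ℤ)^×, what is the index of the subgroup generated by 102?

ord(102) | φ(113) = 113 − 1 = 112 = 2^4 · 7.
Divisors of 112: 1, 2, 4, 7, 8, 14, 16, 28, 56, 112.
Check 102^d mod 113 for each divisor in increasing order:
102^1 ≡ 102
102^2 ≡ 8
102^4 ≡ 64
102^7 ≡ 18
102^8 ≡ 28
102^14 ≡ 98
102^16 ≡ 106
102^28 ≡ 112
102^56 ≡ 1
So ord_113(102) = 56, hence |⟨102⟩| = 56.
[(Z/113Z)^× : ⟨102⟩] = 112/56 = 2.

2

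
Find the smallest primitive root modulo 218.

11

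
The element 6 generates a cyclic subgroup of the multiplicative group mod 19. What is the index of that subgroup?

2

The order of 6 must divide φ(19) = 19 − 1 = 18 = 2 · 3^2.
Divisors of 18: 1, 2, 3, 6, 9, 18.
Compute 6^d (mod 19) for the divisors d until we hit 1:
6^1 ≡ 6 (mod 19)
6^2 ≡ 17 (mod 19)
6^3 ≡ 7 (mod 19)
6^6 ≡ 11 (mod 19)
6^9 ≡ 1 (mod 19) ✓
So ord_19(6) = 9, hence |⟨6⟩| = 9.
Index = |(Z/19Z)^×| / |⟨6⟩| = 18 / 9 = 2.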